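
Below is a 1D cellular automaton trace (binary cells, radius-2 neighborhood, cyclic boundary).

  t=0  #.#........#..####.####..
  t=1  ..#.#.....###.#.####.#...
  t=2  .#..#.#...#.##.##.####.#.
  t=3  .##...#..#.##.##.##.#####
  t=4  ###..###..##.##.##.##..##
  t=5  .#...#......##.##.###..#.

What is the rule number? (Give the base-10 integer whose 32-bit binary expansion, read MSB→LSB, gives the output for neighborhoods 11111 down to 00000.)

  #####|.  b31=0 t=3,i=22
  ####.|#  b30=1 t=0,i=16
  ###.#|#  b29=1 t=0,i=17
  ###..|.  b28=0 t=0,i=22
  ##.##|#  b27=1 t=0,i=18
  ##.#.|#  b26=1 t=1,i=13
  ##..#|.  b25=0 t=0,i=23
  ##...|.  b24=0 t=3,i=3
  #.###|#  b23=1 t=0,i=19
  #.##.|#  b22=1 t=2,i=12
  #.#.#|.  b21=0 t=1,i=14
  #.#..|#  b20=1 t=0,i=2
  #..##|.  b19=0 t=0,i=13
  #..#.|.  b18=0 t=0,i=24
  #...#|.  b17=0 t=2,i=8
  #....|#  b16=1 t=0,i=4
  .####|.  b15=0 t=0,i=15
  .###.|.  b14=0 t=1,i=11
  .##.#|.  b13=0 t=2,i=13
  .##..|#  b12=1 t=3,i=2
  .#.##|#  b11=1 t=1,i=15
  .#.#.|.  b10=0 t=0,i=1
  .#..#|#  b9=1 t=0,i=12
  .#...|.  b8=0 t=0,i=3
  ..###|#  b7=1 t=0,i=14
  ..##.|.  b6=0 t=4,i=10
  ..#.#|.  b5=0 t=0,i=0
  ..#..|#  b4=1 t=0,i=11
  ...##|.  b3=0 t=1,i=9
  ...#.|#  b2=1 t=0,i=10
  ....#|.  b1=0 t=0,i=9
  .....|.  b0=0 t=0,i=5
  bits 01101100110100010001101010010100 = 1825643156

1825643156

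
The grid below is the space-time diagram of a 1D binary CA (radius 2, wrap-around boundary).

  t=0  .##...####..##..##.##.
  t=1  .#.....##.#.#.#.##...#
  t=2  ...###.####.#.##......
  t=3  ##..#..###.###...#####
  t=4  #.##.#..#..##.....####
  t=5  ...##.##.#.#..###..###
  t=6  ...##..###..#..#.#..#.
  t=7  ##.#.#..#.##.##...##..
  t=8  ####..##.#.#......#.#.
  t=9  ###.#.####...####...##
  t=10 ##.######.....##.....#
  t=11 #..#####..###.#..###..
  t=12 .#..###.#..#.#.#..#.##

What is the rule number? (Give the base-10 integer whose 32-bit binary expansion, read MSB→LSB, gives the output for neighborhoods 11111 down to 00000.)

3332762179

  nb #####: next=#  (t=3,i=19, bit31=1)
  nb ####.: next=#  (t=0,i=8, bit30=1)
  nb ###.#: next=.  (t=2,i=5, bit29=0)
  nb ###..: next=.  (t=0,i=9, bit28=0)
  nb ##.##: next=.  (t=0,i=18, bit27=0)
  nb ##.#.: next=#  (t=1,i=9, bit26=1)
  nb ##..#: next=#  (t=0,i=10, bit25=1)
  nb ##...: next=.  (t=0,i=3, bit24=0)
  nb #.###: next=#  (t=2,i=7, bit23=1)
  nb #.##.: next=.  (t=0,i=19, bit22=0)
  nb #.#.#: next=#  (t=1,i=10, bit21=1)
  nb #.#..: next=.  (t=1,i=1, bit20=0)
  nb #..##: next=.  (t=0,i=0, bit19=0)
  nb #..#.: next=#  (t=3,i=3, bit18=1)
  nb #...#: next=.  (t=0,i=4, bit17=0)
  nb #....: next=#  (t=1,i=3, bit16=1)
  nb .####: next=#  (t=0,i=7, bit15=1)
  nb .###.: next=#  (t=2,i=4, bit14=1)
  nb .##.#: next=#  (t=0,i=17, bit13=1)
  nb .##..: next=.  (t=0,i=2, bit12=0)
  nb .#.##: next=#  (t=1,i=15, bit11=1)
  nb .#.#.: next=.  (t=1,i=0, bit10=0)
  nb .#..#: next=#  (t=3,i=5, bit9=1)
  nb .#...: next=.  (t=1,i=2, bit8=0)
  nb ..###: next=.  (t=0,i=6, bit7=0)
  nb ..##.: next=#  (t=0,i=1, bit6=1)
  nb ..#.#: next=.  (t=1,i=21, bit5=0)
  nb ..#..: next=.  (t=3,i=4, bit4=0)
  nb ...##: next=.  (t=0,i=5, bit3=0)
  nb ...#.: next=.  (t=1,i=20, bit2=0)
  nb ....#: next=#  (t=1,i=5, bit1=1)
  nb .....: next=#  (t=1,i=4, bit0=1)
  bits 11000110101001011110101001000011 = 3332762179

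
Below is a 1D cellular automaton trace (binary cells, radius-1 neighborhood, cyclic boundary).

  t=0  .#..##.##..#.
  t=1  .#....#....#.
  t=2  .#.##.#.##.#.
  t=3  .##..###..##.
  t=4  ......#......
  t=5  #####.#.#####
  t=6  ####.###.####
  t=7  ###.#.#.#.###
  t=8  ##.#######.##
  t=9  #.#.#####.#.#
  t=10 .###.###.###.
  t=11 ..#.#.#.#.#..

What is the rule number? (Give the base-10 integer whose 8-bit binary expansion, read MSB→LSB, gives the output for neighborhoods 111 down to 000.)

165

  [7] ### => #  t=3,i=6
  [6] ##. => .  t=0,i=5
  [5] #.# => #  t=0,i=6
  [4] #.. => .  t=0,i=2
  [3] .## => .  t=0,i=4
  [2] .#. => #  t=0,i=1
  [1] ..# => .  t=0,i=0
  [0] ... => #  t=1,i=3
  bits 10100101 = 165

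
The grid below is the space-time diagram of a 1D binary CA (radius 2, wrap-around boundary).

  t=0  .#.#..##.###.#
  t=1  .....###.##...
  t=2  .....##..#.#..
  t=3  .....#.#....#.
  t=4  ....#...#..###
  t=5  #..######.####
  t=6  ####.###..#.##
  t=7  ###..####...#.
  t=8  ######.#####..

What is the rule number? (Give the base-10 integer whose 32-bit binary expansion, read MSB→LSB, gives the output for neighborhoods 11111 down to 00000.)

3553255892

  #####|#  b31=1 t=5,i=5
  ####.|#  b30=1 t=5,i=7
  ###.#|.  b29=0 t=0,i=11
  ###..|#  b28=1 t=4,i=13
  ##.##|.  b27=0 t=0,i=8
  ##.#.|.  b26=0 t=0,i=12
  ##..#|#  b25=1 t=2,i=7
  ##...|#  b24=1 t=1,i=11
  #.###|#  b23=1 t=0,i=9
  #.##.|#  b22=1 t=1,i=9
  #.#.#|.  b21=0 t=0,i=1
  #.#..|.  b20=0 t=0,i=3
  #..##|#  b19=1 t=0,i=5
  #..#.|.  b18=0 t=2,i=8
  #...#|#  b17=1 t=4,i=6
  #....|.  b16=0 t=1,i=12
  .####|.  b15=0 t=5,i=4
  .###.|#  b14=1 t=0,i=10
  .##.#|#  b13=1 t=0,i=7
  .##..|.  b12=0 t=1,i=10
  .#.##|.  b11=0 t=6,i=11
  .#.#.|.  b10=0 t=0,i=0
  .#..#|.  b9=0 t=0,i=4
  .#...|#  b8=1 t=2,i=12
  ..###|#  b7=1 t=1,i=5
  ..##.|#  b6=1 t=0,i=6
  ..#.#|.  b5=0 t=2,i=9
  ..#..|#  b4=1 t=3,i=12
  ...##|.  b3=0 t=1,i=4
  ...#.|#  b2=1 t=3,i=4
  ....#|.  b1=0 t=1,i=3
  .....|.  b0=0 t=1,i=0
  bits 11010011110010100110000111010100 = 3553255892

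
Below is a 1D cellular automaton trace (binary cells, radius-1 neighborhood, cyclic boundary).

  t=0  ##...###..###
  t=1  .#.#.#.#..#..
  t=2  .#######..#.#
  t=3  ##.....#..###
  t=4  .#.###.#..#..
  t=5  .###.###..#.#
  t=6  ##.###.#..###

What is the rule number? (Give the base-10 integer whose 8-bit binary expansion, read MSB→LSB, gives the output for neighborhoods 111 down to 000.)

  ### -> .   bit 7 = 0  t=0,i=0
  ##. -> #   bit 6 = 1  t=0,i=1
  #.# -> #   bit 5 = 1  t=1,i=2
  #.. -> .   bit 4 = 0  t=0,i=2
  .## -> #   bit 3 = 1  t=0,i=5
  .#. -> #   bit 2 = 1  t=1,i=1
  ..# -> .   bit 1 = 0  t=0,i=4
  ... -> #   bit 0 = 1  t=0,i=3
  bits 01101101 = 109

109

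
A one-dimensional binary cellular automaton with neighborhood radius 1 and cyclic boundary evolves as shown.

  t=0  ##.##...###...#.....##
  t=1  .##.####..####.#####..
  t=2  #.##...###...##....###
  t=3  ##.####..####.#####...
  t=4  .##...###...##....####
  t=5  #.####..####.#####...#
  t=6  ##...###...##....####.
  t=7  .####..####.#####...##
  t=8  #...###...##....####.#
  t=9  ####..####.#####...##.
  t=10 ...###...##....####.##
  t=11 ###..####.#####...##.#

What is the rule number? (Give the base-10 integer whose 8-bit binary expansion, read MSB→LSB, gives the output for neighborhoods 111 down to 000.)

  ###|.  b7=0 t=0,i=0
  ##.|#  b6=1 t=0,i=1
  #.#|#  b5=1 t=0,i=2
  #..|#  b4=1 t=0,i=5
  .##|.  b3=0 t=0,i=3
  .#.|.  b2=0 t=0,i=14
  ..#|#  b1=1 t=0,i=7
  ...|#  b0=1 t=0,i=6
  bits 01110011 = 115

115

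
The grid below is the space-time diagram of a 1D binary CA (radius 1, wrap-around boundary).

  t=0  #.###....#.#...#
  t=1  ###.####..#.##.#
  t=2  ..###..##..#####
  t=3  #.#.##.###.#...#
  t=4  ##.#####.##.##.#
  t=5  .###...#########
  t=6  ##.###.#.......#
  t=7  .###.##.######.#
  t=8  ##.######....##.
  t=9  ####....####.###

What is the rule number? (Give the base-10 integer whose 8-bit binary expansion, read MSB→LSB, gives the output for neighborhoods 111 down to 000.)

  nb ###: next=.  (t=0,i=3, bit7=0)
  nb ##.: next=#  (t=0,i=0, bit6=1)
  nb #.#: next=#  (t=0,i=1, bit5=1)
  nb #..: next=#  (t=0,i=5, bit4=1)
  nb .##: next=#  (t=0,i=2, bit3=1)
  nb .#.: next=.  (t=0,i=9, bit2=0)
  nb ..#: next=.  (t=0,i=8, bit1=0)
  nb ...: next=#  (t=0,i=6, bit0=1)
  bits 01111001 = 121

121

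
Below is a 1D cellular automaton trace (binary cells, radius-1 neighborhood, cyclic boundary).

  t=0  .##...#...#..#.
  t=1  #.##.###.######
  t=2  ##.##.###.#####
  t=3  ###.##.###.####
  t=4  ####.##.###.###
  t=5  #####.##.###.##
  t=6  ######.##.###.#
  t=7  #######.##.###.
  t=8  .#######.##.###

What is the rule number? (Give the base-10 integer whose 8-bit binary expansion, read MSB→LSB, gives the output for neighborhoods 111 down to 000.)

  ### -> #   bit 7 = 1  t=1,i=6
  ##. -> #   bit 6 = 1  t=0,i=2
  #.# -> #   bit 5 = 1  t=1,i=1
  #.. -> #   bit 4 = 1  t=0,i=3
  .## -> .   bit 3 = 0  t=0,i=1
  .#. -> #   bit 2 = 1  t=0,i=6
  ..# -> #   bit 1 = 1  t=0,i=0
  ... -> .   bit 0 = 0  t=0,i=4
  bits 11110110 = 246

246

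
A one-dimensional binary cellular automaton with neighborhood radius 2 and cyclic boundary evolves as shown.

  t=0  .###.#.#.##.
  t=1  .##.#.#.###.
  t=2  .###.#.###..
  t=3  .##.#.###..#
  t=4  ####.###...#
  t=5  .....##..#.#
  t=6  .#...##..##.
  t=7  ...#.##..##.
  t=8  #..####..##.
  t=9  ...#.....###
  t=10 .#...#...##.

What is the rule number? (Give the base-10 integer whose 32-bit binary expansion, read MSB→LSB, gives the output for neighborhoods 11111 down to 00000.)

  ##### -> .   bit 31 = 0  t=4,i=1
  ####. -> .   bit 30 = 0  t=4,i=2
  ###.# -> .   bit 29 = 0  t=0,i=3
  ###.. -> .   bit 28 = 0  t=1,i=10
  ##.## -> .   bit 27 = 0  t=4,i=4
  ##.#. -> #   bit 26 = 1  t=0,i=4
  ##..# -> .   bit 25 = 0  t=0,i=11
  ##... -> .   bit 24 = 0  t=2,i=10
  #.### -> #   bit 23 = 1  t=1,i=8
  #.##. -> #   bit 22 = 1  t=0,i=9
  #.#.# -> .   bit 21 = 0  t=0,i=5
  #.#.. -> .   bit 20 = 0  t=5,i=11
  #..## -> .   bit 19 = 0  t=0,i=0
  #..#. -> .   bit 18 = 0  t=3,i=10
  #...# -> #   bit 17 = 1  t=2,i=11
  #.... -> #   bit 16 = 1  t=5,i=1
  .#### -> .   bit 15 = 0  t=4,i=0
  .###. -> #   bit 14 = 1  t=0,i=2
  .##.# -> #   bit 13 = 1  t=1,i=2
  .##.. -> #   bit 12 = 1  t=0,i=10
  .#.## -> #   bit 11 = 1  t=0,i=8
  .#.#. -> #   bit 10 = 1  t=0,i=6
  .#..# -> .   bit 9 = 0  t=8,i=1
  .#... -> .   bit 8 = 0  t=5,i=0
  ..### -> #   bit 7 = 1  t=0,i=1
  ..##. -> #   bit 6 = 1  t=1,i=1
  ..#.# -> #   bit 5 = 1  t=3,i=11
  ..#.. -> .   bit 4 = 0  t=6,i=1
  ...## -> .   bit 3 = 0  t=2,i=0
  ...#. -> .   bit 2 = 0  t=7,i=2
  ....# -> .   bit 1 = 0  t=5,i=3
  ..... -> .   bit 0 = 0  t=5,i=2
  bits 00000100110000110111110011100000 = 79920352

79920352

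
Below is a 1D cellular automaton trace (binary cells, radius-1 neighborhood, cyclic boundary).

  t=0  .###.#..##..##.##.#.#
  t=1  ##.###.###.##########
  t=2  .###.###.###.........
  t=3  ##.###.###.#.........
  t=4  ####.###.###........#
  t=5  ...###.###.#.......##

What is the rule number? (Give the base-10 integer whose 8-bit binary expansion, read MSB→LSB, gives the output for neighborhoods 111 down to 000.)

110

  ### -> .   bit 7 = 0  t=0,i=2
  ##. -> #   bit 6 = 1  t=0,i=3
  #.# -> #   bit 5 = 1  t=0,i=0
  #.. -> .   bit 4 = 0  t=0,i=6
  .## -> #   bit 3 = 1  t=0,i=1
  .#. -> #   bit 2 = 1  t=0,i=5
  ..# -> #   bit 1 = 1  t=0,i=7
  ... -> .   bit 0 = 0  t=2,i=13
  bits 01101110 = 110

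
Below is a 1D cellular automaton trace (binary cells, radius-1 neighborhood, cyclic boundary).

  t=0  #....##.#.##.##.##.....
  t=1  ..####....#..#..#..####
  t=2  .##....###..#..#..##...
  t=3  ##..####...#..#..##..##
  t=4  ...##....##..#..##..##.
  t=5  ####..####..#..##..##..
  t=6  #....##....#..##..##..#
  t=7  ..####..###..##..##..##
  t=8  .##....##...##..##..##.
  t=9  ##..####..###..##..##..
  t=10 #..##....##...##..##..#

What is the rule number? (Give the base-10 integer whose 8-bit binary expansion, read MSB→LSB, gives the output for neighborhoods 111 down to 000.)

  nb ###: next=.  (t=1,i=3, bit7=0)
  nb ##.: next=.  (t=0,i=6, bit6=0)
  nb #.#: next=.  (t=0,i=7, bit5=0)
  nb #..: next=.  (t=0,i=1, bit4=0)
  nb .##: next=#  (t=0,i=5, bit3=1)
  nb .#.: next=.  (t=0,i=0, bit2=0)
  nb ..#: next=#  (t=0,i=4, bit1=1)
  nb ...: next=#  (t=0,i=2, bit0=1)
  bits 00001011 = 11

11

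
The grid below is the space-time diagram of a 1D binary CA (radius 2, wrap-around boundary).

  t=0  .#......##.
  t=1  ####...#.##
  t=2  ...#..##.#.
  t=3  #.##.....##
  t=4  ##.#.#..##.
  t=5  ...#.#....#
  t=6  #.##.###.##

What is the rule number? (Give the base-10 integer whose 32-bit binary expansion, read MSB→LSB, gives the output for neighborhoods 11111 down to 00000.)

984945084

  [31] ##### => .  t=1,i=0
  [30] ####. => .  t=1,i=2
  [29] ###.# => #  t=3,i=0
  [28] ###.. => #  t=1,i=3
  [27] ##.## => #  t=3,i=1
  [26] ##.#. => .  t=2,i=8
  [25] ##..# => #  t=0,i=10
  [24] ##... => .  t=1,i=4
  [23] #.### => #  t=1,i=9
  [22] #.##. => .  t=3,i=2
  [21] #.#.# => #  t=4,i=3
  [20] #.#.. => #  t=2,i=9
  [19] #..## => .  t=2,i=5
  [18] #..#. => #  t=0,i=0
  [17] #...# => .  t=1,i=5
  [16] #.... => #  t=0,i=3
  [15] .#### => .  t=1,i=10
  [14] .###. => .  t=3,i=10
  [13] .##.# => .  t=2,i=7
  [12] .##.. => #  t=0,i=9
  [11] .#.## => .  t=1,i=8
  [10] .#.#. => .  t=4,i=4
  [9] .#..# => .  t=2,i=4
  [8] .#... => #  t=0,i=2
  [7] ..### => #  t=3,i=9
  [6] ..##. => .  t=0,i=8
  [5] ..#.# => #  t=1,i=7
  [4] ..#.. => #  t=0,i=1
  [3] ...## => #  t=0,i=7
  [2] ...#. => #  t=1,i=6
  [1] ....# => .  t=0,i=6
  [0] ..... => .  t=0,i=4
  bits 00111010101101010001000110111100 = 984945084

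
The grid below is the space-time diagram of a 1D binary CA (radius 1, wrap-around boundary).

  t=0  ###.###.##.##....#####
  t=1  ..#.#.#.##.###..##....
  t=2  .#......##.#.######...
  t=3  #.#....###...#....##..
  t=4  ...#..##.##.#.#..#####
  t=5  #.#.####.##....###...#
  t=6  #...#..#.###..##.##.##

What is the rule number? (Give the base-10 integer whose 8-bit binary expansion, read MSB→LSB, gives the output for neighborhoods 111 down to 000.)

90

  [7] ### => .  t=0,i=0
  [6] ##. => #  t=0,i=2
  [5] #.# => .  t=0,i=3
  [4] #.. => #  t=0,i=13
  [3] .## => #  t=0,i=4
  [2] .#. => .  t=1,i=2
  [1] ..# => #  t=0,i=16
  [0] ... => .  t=0,i=14
  bits 01011010 = 90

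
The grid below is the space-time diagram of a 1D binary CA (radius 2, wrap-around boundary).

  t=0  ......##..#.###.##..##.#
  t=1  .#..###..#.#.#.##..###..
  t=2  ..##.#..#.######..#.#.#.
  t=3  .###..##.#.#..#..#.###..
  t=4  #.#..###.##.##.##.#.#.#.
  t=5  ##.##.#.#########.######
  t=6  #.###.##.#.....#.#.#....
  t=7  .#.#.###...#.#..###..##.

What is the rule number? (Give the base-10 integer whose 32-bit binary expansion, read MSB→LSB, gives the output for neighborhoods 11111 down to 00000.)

1231941194

  #####|.  b31=0 t=2,i=12
  ####.|#  b30=1 t=2,i=14
  ###.#|.  b29=0 t=0,i=14
  ###..|.  b28=0 t=1,i=6
  ##.##|#  b27=1 t=0,i=15
  ##.#.|.  b26=0 t=0,i=22
  ##..#|.  b25=0 t=0,i=8
  ##...|#  b24=1 t=1,i=22
  #.###|.  b23=0 t=0,i=12
  #.##.|#  b22=1 t=0,i=16
  #.#.#|#  b21=1 t=1,i=11
  #.#..|.  b20=0 t=0,i=23
  #..##|#  b19=1 t=0,i=19
  #..#.|#  b18=1 t=0,i=9
  #...#|.  b17=0 t=1,i=23
  #....|#  b16=1 t=0,i=1
  .####|#  b15=1 t=2,i=11
  .###.|#  b14=1 t=0,i=13
  .##.#|#  b13=1 t=0,i=21
  .##..|.  b12=0 t=0,i=7
  .#.##|#  b11=1 t=0,i=11
  .#.#.|#  b10=1 t=1,i=10
  .#..#|#  b9=1 t=1,i=2
  .#...|.  b8=0 t=0,i=0
  ..###|.  b7=0 t=1,i=4
  ..##.|#  b6=1 t=0,i=6
  ..#.#|.  b5=0 t=0,i=10
  ..#..|.  b4=0 t=1,i=1
  ...##|#  b3=1 t=0,i=5
  ...#.|.  b2=0 t=1,i=0
  ....#|#  b1=1 t=0,i=4
  .....|.  b0=0 t=0,i=2
  bits 01001001011011011110111001001010 = 1231941194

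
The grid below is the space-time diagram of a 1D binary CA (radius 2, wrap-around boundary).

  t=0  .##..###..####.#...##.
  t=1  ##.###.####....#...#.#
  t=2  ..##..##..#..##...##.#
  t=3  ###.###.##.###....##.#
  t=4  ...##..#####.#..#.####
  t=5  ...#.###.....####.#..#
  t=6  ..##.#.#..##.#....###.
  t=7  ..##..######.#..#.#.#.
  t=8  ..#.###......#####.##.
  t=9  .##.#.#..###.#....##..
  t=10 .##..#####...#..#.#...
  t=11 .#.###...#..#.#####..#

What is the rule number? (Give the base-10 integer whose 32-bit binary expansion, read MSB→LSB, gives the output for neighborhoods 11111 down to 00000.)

450635495

  nb #####: next=.  (t=4,i=9, bit31=0)
  nb ####.: next=.  (t=0,i=12, bit30=0)
  nb ###.#: next=.  (t=0,i=13, bit29=0)
  nb ###..: next=#  (t=0,i=7, bit28=1)
  nb ##.##: next=#  (t=1,i=2, bit27=1)
  nb ##.#.: next=.  (t=0,i=14, bit26=0)
  nb ##..#: next=#  (t=0,i=3, bit25=1)
  nb ##...: next=.  (t=1,i=11, bit24=0)
  nb #.###: next=#  (t=1,i=3, bit23=1)
  nb #.##.: next=#  (t=3,i=8, bit22=1)
  nb #.#.#: next=.  (t=6,i=5, bit21=0)
  nb #.#..: next=#  (t=0,i=15, bit20=1)
  nb #..##: next=#  (t=0,i=0, bit19=1)
  nb #..#.: next=#  (t=2,i=9, bit18=1)
  nb #...#: next=.  (t=0,i=17, bit17=0)
  nb #....: next=.  (t=1,i=12, bit16=0)
  nb .####: next=.  (t=0,i=11, bit15=0)
  nb .###.: next=.  (t=0,i=6, bit14=0)
  nb .##.#: next=#  (t=2,i=19, bit13=1)
  nb .##..: next=.  (t=0,i=2, bit12=0)
  nb .#.##: next=.  (t=1,i=20, bit11=0)
  nb .#.#.: next=#  (t=6,i=6, bit10=1)
  nb .#..#: next=#  (t=2,i=0, bit9=1)
  nb .#...: next=.  (t=0,i=16, bit8=0)
  nb ..###: next=#  (t=0,i=5, bit7=1)
  nb ..##.: next=#  (t=0,i=1, bit6=1)
  nb ..#.#: next=#  (t=1,i=19, bit5=1)
  nb ..#..: next=.  (t=1,i=15, bit4=0)
  nb ...##: next=.  (t=0,i=18, bit3=0)
  nb ...#.: next=#  (t=1,i=14, bit2=1)
  nb ....#: next=#  (t=1,i=13, bit1=1)
  nb .....: next=#  (t=5,i=10, bit0=1)
  bits 00011010110111000010011011100111 = 450635495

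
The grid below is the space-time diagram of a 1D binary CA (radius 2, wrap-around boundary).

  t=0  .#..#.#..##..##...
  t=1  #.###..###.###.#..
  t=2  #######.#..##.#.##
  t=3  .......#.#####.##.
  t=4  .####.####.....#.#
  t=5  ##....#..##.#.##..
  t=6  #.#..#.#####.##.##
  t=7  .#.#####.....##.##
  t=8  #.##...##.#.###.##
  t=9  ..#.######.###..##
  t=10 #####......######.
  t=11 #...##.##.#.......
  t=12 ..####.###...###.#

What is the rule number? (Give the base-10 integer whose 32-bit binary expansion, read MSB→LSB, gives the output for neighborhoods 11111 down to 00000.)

  [31] ##### => .  t=2,i=0
  [30] ####. => .  t=2,i=5
  [29] ###.# => .  t=1,i=9
  [28] ###.. => #  t=1,i=4
  [27] ##.## => .  t=1,i=10
  [26] ##.#. => #  t=1,i=14
  [25] ##..# => #  t=0,i=11
  [24] ##... => #  t=0,i=15
  [23] #.### => #  t=1,i=2
  [22] #.##. => #  t=3,i=15
  [21] #.#.# => .  t=2,i=14
  [20] #.#.. => .  t=0,i=6
  [19] #..## => #  t=0,i=8
  [18] #..#. => #  t=0,i=3
  [17] #...# => #  t=8,i=5
  [16] #.... => .  t=0,i=16
  [15] .#### => .  t=2,i=17
  [14] .###. => #  t=1,i=3
  [13] .##.# => #  t=2,i=12
  [12] .##.. => .  t=0,i=10
  [11] .#.## => #  t=1,i=1
  [10] .#.#. => .  t=0,i=5
  [9] .#..# => #  t=0,i=2
  [8] .#... => .  t=11,i=1
  [7] ..### => .  t=1,i=7
  [6] ..##. => #  t=0,i=9
  [5] ..#.# => #  t=0,i=4
  [4] ..#.. => .  t=0,i=1
  [3] ...## => #  t=7,i=12
  [2] ...#. => #  t=0,i=0
  [1] ....# => .  t=0,i=17
  [0] ..... => #  t=3,i=1
  bits 00010111110011100110101001101101 = 399403629

399403629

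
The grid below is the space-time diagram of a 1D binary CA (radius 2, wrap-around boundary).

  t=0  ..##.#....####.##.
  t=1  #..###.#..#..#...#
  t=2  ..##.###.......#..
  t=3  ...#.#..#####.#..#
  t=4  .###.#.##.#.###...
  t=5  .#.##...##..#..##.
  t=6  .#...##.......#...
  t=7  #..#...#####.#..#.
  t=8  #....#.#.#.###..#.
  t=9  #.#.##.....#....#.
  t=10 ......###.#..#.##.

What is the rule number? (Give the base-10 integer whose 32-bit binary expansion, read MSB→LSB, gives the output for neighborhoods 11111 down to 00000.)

  nb #####: next=#  (t=3,i=10, bit31=1)
  nb ####.: next=.  (t=0,i=12, bit30=0)
  nb ###.#: next=#  (t=0,i=13, bit29=1)
  nb ###..: next=.  (t=2,i=7, bit28=0)
  nb ##.##: next=.  (t=0,i=14, bit27=0)
  nb ##.#.: next=#  (t=0,i=4, bit26=1)
  nb ##..#: next=.  (t=1,i=1, bit25=0)
  nb ##...: next=#  (t=0,i=17, bit24=1)
  nb #.###: next=#  (t=2,i=5, bit23=1)
  nb #.##.: next=.  (t=0,i=15, bit22=0)
  nb #.#.#: next=.  (t=4,i=5, bit21=0)
  nb #.#..: next=#  (t=0,i=5, bit20=1)
  nb #..##: next=#  (t=1,i=2, bit19=1)
  nb #..#.: next=.  (t=1,i=9, bit18=0)
  nb #...#: next=#  (t=0,i=0, bit17=1)
  nb #....: next=#  (t=0,i=7, bit16=1)
  nb .####: next=.  (t=0,i=11, bit15=0)
  nb .###.: next=.  (t=1,i=4, bit14=0)
  nb .##.#: next=#  (t=0,i=3, bit13=1)
  nb .##..: next=.  (t=0,i=16, bit12=0)
  nb .#.##: next=.  (t=4,i=6, bit11=0)
  nb .#.#.: next=.  (t=3,i=4, bit10=0)
  nb .#..#: next=.  (t=1,i=8, bit9=0)
  nb .#...: next=.  (t=0,i=6, bit8=0)
  nb ..###: next=#  (t=0,i=10, bit7=1)
  nb ..##.: next=.  (t=0,i=2, bit6=0)
  nb ..#.#: next=#  (t=3,i=3, bit5=1)
  nb ..#..: next=.  (t=1,i=10, bit4=0)
  nb ...##: next=.  (t=0,i=1, bit3=0)
  nb ...#.: next=#  (t=2,i=14, bit2=1)
  nb ....#: next=.  (t=0,i=8, bit1=0)
  nb .....: next=#  (t=2,i=10, bit0=1)
  bits 10100101100110110010000010100101 = 2778407077

2778407077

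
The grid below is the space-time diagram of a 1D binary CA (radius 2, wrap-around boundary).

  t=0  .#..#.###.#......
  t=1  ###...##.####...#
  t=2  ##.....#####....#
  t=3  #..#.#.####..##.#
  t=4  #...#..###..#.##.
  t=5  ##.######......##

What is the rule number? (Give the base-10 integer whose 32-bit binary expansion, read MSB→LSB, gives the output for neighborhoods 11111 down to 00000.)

3432642454

  ##### -> #   bit 31 = 1  t=2,i=9
  ####. -> #   bit 30 = 1  t=1,i=1
  ###.# -> .   bit 29 = 0  t=0,i=8
  ###.. -> .   bit 28 = 0  t=1,i=2
  ##.## -> #   bit 27 = 1  t=1,i=8
  ##.#. -> #   bit 26 = 1  t=0,i=9
  ##..# -> .   bit 25 = 0  t=3,i=1
  ##... -> .   bit 24 = 0  t=1,i=3
  #.### -> #   bit 23 = 1  t=0,i=6
  #.##. -> .   bit 22 = 0  t=3,i=16
  #.#.# -> .   bit 21 = 0  t=3,i=5
  #.#.. -> #   bit 20 = 1  t=0,i=10
  #..## -> #   bit 19 = 1  t=3,i=12
  #..#. -> .   bit 18 = 0  t=0,i=3
  #...# -> .   bit 17 = 0  t=1,i=4
  #.... -> #   bit 16 = 1  t=0,i=12
  .#### -> #   bit 15 = 1  t=1,i=0
  .###. -> #   bit 14 = 1  t=0,i=7
  .##.# -> #   bit 13 = 1  t=1,i=7
  .##.. -> #   bit 12 = 1  t=3,i=0
  .#.## -> .   bit 11 = 0  t=0,i=5
  .#.#. -> #   bit 10 = 1  t=3,i=4
  .#..# -> #   bit 9 = 1  t=0,i=2
  .#... -> #   bit 8 = 1  t=0,i=11
  ..### -> #   bit 7 = 1  t=1,i=16
  ..##. -> .   bit 6 = 0  t=1,i=6
  ..#.# -> .   bit 5 = 0  t=0,i=4
  ..#.. -> #   bit 4 = 1  t=0,i=1
  ...## -> .   bit 3 = 0  t=1,i=5
  ...#. -> #   bit 2 = 1  t=0,i=0
  ....# -> #   bit 1 = 1  t=0,i=16
  ..... -> .   bit 0 = 0  t=0,i=13
  bits 11001100100110011111011110010110 = 3432642454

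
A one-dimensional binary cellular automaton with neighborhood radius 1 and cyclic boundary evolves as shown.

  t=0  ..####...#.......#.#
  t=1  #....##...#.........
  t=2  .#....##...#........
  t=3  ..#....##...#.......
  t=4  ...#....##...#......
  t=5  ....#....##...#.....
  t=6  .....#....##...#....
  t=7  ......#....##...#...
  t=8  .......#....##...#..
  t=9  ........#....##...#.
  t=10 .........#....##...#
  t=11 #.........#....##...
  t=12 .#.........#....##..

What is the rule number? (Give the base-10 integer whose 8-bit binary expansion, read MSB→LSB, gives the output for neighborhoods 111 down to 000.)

80

  [7] ### => .  t=0,i=3
  [6] ##. => #  t=0,i=5
  [5] #.# => .  t=0,i=18
  [4] #.. => #  t=0,i=0
  [3] .## => .  t=0,i=2
  [2] .#. => .  t=0,i=9
  [1] ..# => .  t=0,i=1
  [0] ... => .  t=0,i=7
  bits 01010000 = 80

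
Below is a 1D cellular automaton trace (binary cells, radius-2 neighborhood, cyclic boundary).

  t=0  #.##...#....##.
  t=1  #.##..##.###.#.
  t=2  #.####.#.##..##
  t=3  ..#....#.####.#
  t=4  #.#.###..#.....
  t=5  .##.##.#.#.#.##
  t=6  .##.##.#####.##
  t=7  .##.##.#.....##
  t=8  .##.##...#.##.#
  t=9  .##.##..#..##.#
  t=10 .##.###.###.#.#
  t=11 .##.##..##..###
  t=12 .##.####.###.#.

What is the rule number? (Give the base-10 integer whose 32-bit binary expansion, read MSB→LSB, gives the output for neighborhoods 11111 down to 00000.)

  #####|.  b31=0 t=6,i=9
  ####.|.  b30=0 t=2,i=4
  ###.#|.  b29=0 t=1,i=11
  ###..|.  b28=0 t=4,i=6
  ##.##|.  b27=0 t=1,i=8
  ##.#.|.  b26=0 t=0,i=14
  ##..#|#  b25=1 t=1,i=4
  ##...|.  b24=0 t=0,i=4
  #.###|#  b23=1 t=1,i=9
  #.##.|#  b22=1 t=0,i=2
  #.#.#|#  b21=1 t=0,i=0
  #.#..|.  b20=0 t=3,i=14
  #..##|#  b19=1 t=1,i=5
  #..#.|.  b18=0 t=3,i=1
  #...#|.  b17=0 t=0,i=5
  #....|#  b16=1 t=0,i=9
  .####|.  b15=0 t=2,i=3
  .###.|#  b14=1 t=1,i=10
  .##.#|#  b13=1 t=0,i=13
  .##..|#  b12=1 t=0,i=3
  .#.##|.  b11=0 t=0,i=1
  .#.#.|#  b10=1 t=1,i=14
  .#..#|#  b9=1 t=3,i=0
  .#...|.  b8=0 t=0,i=8
  ..###|.  b7=0 t=2,i=13
  ..##.|.  b6=0 t=0,i=12
  ..#.#|.  b5=0 t=3,i=7
  ..#..|#  b4=1 t=0,i=7
  ...##|#  b3=1 t=0,i=11
  ...#.|#  b2=1 t=0,i=6
  ....#|#  b1=1 t=0,i=10
  .....|.  b0=0 t=4,i=12
  bits 00000010111010010111011000011110 = 48854558

48854558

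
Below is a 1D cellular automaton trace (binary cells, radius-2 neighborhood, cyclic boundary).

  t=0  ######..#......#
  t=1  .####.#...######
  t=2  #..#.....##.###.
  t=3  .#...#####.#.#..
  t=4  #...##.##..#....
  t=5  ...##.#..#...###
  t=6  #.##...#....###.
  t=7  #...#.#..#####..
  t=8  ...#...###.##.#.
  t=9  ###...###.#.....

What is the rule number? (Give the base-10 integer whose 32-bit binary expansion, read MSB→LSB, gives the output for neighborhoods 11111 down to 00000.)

  ##### -> #   bit 31 = 1  t=0,i=1
  ####. -> #   bit 30 = 1  t=0,i=4
  ###.# -> .   bit 29 = 0  t=1,i=4
  ###.. -> .   bit 28 = 0  t=0,i=5
  ##.## -> #   bit 27 = 1  t=1,i=0
  ##.#. -> .   bit 26 = 0  t=1,i=5
  ##..# -> #   bit 25 = 1  t=0,i=6
  ##... -> #   bit 24 = 1  t=5,i=0
  #.### -> .   bit 23 = 0  t=1,i=1
  #.##. -> .   bit 22 = 0  t=4,i=7
  #.#.# -> #   bit 21 = 1  t=3,i=11
  #.#.. -> .   bit 20 = 0  t=1,i=6
  #..## -> #   bit 19 = 1  t=7,i=8
  #..#. -> .   bit 18 = 0  t=0,i=7
  #...# -> .   bit 17 = 0  t=1,i=8
  #.... -> #   bit 16 = 1  t=0,i=10
  .#### -> .   bit 15 = 0  t=0,i=0
  .###. -> #   bit 14 = 1  t=2,i=13
  .##.# -> .   bit 13 = 0  t=2,i=10
  .##.. -> .   bit 12 = 0  t=4,i=8
  .#.## -> .   bit 11 = 0  t=6,i=1
  .#.#. -> .   bit 10 = 0  t=3,i=12
  .#..# -> #   bit 9 = 1  t=2,i=1
  .#... -> .   bit 8 = 0  t=0,i=9
  ..### -> #   bit 7 = 1  t=0,i=15
  ..##. -> #   bit 6 = 1  t=2,i=9
  ..#.# -> .   bit 5 = 0  t=7,i=4
  ..#.. -> .   bit 4 = 0  t=0,i=8
  ...## -> #   bit 3 = 1  t=0,i=14
  ...#. -> #   bit 2 = 1  t=3,i=0
  ....# -> #   bit 1 = 1  t=0,i=13
  ..... -> #   bit 0 = 1  t=0,i=11
  bits 11001011001010010100001011001111 = 3408478927

3408478927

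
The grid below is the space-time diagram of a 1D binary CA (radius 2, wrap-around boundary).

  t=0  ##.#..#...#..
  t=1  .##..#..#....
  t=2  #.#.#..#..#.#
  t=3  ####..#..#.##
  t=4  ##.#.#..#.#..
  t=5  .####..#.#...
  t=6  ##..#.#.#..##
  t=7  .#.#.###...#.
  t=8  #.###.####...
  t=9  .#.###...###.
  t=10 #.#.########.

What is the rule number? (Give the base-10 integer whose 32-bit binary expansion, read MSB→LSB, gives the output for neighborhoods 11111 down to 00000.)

  #####|#  b31=1 t=3,i=0
  ####.|.  b30=0 t=3,i=2
  ###.#|#  b29=1 t=8,i=4
  ###..|#  b28=1 t=3,i=3
  ##.##|#  b27=1 t=8,i=5
  ##.#.|#  b26=1 t=0,i=2
  ##..#|.  b25=0 t=1,i=3
  ##...|#  b24=1 t=7,i=8
  #.###|.  b23=0 t=3,i=11
  #.##.|#  b22=1 t=2,i=12
  #.#.#|#  b21=1 t=2,i=2
  #.#..|.  b20=0 t=0,i=3
  #..##|.  b19=0 t=0,i=12
  #..#.|#  b18=1 t=0,i=5
  #...#|#  b17=1 t=0,i=8
  #....|#  b16=1 t=1,i=10
  .####|.  b15=0 t=3,i=12
  .###.|#  b14=1 t=7,i=6
  .##.#|#  b13=1 t=0,i=1
  .##..|#  b12=1 t=1,i=2
  .#.##|#  b11=1 t=2,i=11
  .#.#.|#  b10=1 t=2,i=3
  .#..#|.  b9=0 t=0,i=4
  .#...|.  b8=0 t=0,i=7
  ..###|#  b7=1 t=5,i=1
  ..##.|.  b6=0 t=0,i=0
  ..#.#|.  b5=0 t=2,i=10
  ..#..|.  b4=0 t=0,i=6
  ...##|#  b3=1 t=1,i=0
  ...#.|.  b2=0 t=0,i=9
  ....#|#  b1=1 t=1,i=12
  .....|.  b0=0 t=1,i=11
  bits 10111101011001110111110010001010 = 3177675914

3177675914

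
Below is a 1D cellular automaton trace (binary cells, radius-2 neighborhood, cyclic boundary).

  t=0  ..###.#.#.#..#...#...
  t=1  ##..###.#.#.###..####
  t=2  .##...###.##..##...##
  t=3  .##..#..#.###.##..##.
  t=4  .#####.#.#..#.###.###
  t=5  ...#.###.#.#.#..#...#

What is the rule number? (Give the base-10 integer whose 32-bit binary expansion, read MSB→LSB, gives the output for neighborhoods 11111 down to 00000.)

  nb #####: next=#  (t=1,i=19, bit31=1)
  nb ####.: next=.  (t=1,i=0, bit30=0)
  nb ###.#: next=#  (t=0,i=4, bit29=1)
  nb ###..: next=#  (t=1,i=1, bit28=1)
  nb ##.##: next=.  (t=2,i=0, bit27=0)
  nb ##.#.: next=#  (t=0,i=5, bit26=1)
  nb ##..#: next=#  (t=1,i=2, bit25=1)
  nb ##...: next=.  (t=2,i=3, bit24=0)
  nb #.###: next=.  (t=1,i=12, bit23=0)
  nb #.##.: next=#  (t=2,i=1, bit22=1)
  nb #.#.#: next=#  (t=0,i=6, bit21=1)
  nb #.#..: next=#  (t=0,i=10, bit20=1)
  nb #..##: next=.  (t=1,i=3, bit19=0)
  nb #..#.: next=#  (t=0,i=12, bit18=1)
  nb #...#: next=.  (t=0,i=15, bit17=0)
  nb #....: next=#  (t=0,i=19, bit16=1)
  nb .####: next=.  (t=1,i=18, bit15=0)
  nb .###.: next=.  (t=0,i=3, bit14=0)
  nb .##.#: next=.  (t=2,i=20, bit13=0)
  nb .##..: next=#  (t=2,i=2, bit12=1)
  nb .#.##: next=#  (t=1,i=11, bit11=1)
  nb .#.#.: next=.  (t=0,i=7, bit10=0)
  nb .#..#: next=.  (t=0,i=11, bit9=0)
  nb .#...: next=#  (t=0,i=14, bit8=1)
  nb ..###: next=.  (t=0,i=2, bit7=0)
  nb ..##.: next=#  (t=2,i=14, bit6=1)
  nb ..#.#: next=.  (t=3,i=8, bit5=0)
  nb ..#..: next=#  (t=0,i=13, bit4=1)
  nb ...##: next=#  (t=0,i=1, bit3=1)
  nb ...#.: next=.  (t=0,i=16, bit2=0)
  nb ....#: next=#  (t=0,i=0, bit1=1)
  nb .....: next=#  (t=0,i=20, bit0=1)
  bits 10110110011101010001100101011011 = 3061127515

3061127515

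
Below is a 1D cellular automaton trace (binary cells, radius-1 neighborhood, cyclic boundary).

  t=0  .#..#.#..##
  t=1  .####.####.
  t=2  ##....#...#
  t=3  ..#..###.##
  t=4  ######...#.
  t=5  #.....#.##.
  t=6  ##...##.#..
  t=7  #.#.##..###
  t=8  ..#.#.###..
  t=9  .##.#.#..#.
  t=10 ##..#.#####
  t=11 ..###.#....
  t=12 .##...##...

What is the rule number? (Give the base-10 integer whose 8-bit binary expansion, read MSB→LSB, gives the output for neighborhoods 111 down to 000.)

  [7] ### => .  t=1,i=2
  [6] ##. => .  t=0,i=10
  [5] #.# => .  t=0,i=0
  [4] #.. => #  t=0,i=2
  [3] .## => #  t=0,i=9
  [2] .#. => #  t=0,i=1
  [1] ..# => #  t=0,i=3
  [0] ... => .  t=2,i=3
  bits 00011110 = 30

30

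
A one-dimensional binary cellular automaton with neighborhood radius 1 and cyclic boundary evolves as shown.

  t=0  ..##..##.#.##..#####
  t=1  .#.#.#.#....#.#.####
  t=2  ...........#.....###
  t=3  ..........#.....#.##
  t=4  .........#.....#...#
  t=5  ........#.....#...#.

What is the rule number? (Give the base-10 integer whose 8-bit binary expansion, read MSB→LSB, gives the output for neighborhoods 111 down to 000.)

194

  nb ###: next=#  (t=0,i=16, bit7=1)
  nb ##.: next=#  (t=0,i=3, bit6=1)
  nb #.#: next=.  (t=0,i=8, bit5=0)
  nb #..: next=.  (t=0,i=0, bit4=0)
  nb .##: next=.  (t=0,i=2, bit3=0)
  nb .#.: next=.  (t=0,i=9, bit2=0)
  nb ..#: next=#  (t=0,i=1, bit1=1)
  nb ...: next=.  (t=1,i=9, bit0=0)
  bits 11000010 = 194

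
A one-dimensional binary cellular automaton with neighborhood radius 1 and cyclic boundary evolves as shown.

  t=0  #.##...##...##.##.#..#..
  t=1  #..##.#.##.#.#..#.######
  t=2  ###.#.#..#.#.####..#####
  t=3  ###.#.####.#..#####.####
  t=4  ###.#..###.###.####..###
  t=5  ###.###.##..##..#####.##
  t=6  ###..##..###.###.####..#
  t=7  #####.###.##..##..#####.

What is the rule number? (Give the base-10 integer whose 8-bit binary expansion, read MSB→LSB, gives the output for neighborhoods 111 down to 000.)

214

  ### -> #   bit 7 = 1  t=1,i=19
  ##. -> #   bit 6 = 1  t=0,i=3
  #.# -> .   bit 5 = 0  t=0,i=1
  #.. -> #   bit 4 = 1  t=0,i=4
  .## -> .   bit 3 = 0  t=0,i=2
  .#. -> #   bit 2 = 1  t=0,i=0
  ..# -> #   bit 1 = 1  t=0,i=6
  ... -> .   bit 0 = 0  t=0,i=5
  bits 11010110 = 214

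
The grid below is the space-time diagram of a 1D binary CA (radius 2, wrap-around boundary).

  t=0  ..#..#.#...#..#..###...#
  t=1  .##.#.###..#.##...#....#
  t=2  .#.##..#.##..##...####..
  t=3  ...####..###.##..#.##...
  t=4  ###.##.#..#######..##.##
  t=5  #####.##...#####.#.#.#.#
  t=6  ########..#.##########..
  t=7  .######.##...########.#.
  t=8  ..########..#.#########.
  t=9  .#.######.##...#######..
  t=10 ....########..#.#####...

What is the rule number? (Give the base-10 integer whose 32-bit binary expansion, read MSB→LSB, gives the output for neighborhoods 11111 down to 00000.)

4000699739

  [31] ##### => #  t=4,i=0
  [30] ####. => #  t=2,i=20
  [29] ###.# => #  t=3,i=11
  [28] ###.. => .  t=0,i=19
  [27] ##.## => #  t=3,i=12
  [26] ##.#. => #  t=1,i=3
  [25] ##..# => #  t=1,i=9
  [24] ##... => .  t=0,i=20
  [23] #.### => .  t=1,i=6
  [22] #.##. => #  t=1,i=1
  [21] #.#.# => #  t=1,i=4
  [20] #.#.. => #  t=0,i=7
  [19] #..## => .  t=0,i=16
  [18] #..#. => #  t=0,i=1
  [17] #...# => .  t=0,i=9
  [16] #.... => #  t=1,i=20
  [15] .#### => #  t=2,i=19
  [14] .###. => #  t=0,i=18
  [13] .##.# => .  t=1,i=2
  [12] .##.. => #  t=1,i=14
  [11] .#.## => .  t=1,i=0
  [10] .#.#. => #  t=0,i=6
  [9] .#..# => .  t=0,i=0
  [8] .#... => #  t=0,i=8
  [7] ..### => .  t=0,i=17
  [6] ..##. => #  t=2,i=13
  [5] ..#.# => .  t=0,i=5
  [4] ..#.. => #  t=0,i=2
  [3] ...## => #  t=2,i=17
  [2] ...#. => .  t=0,i=10
  [1] ....# => #  t=1,i=21
  [0] ..... => #  t=3,i=0
  bits 11101110011101011101010101011011 = 4000699739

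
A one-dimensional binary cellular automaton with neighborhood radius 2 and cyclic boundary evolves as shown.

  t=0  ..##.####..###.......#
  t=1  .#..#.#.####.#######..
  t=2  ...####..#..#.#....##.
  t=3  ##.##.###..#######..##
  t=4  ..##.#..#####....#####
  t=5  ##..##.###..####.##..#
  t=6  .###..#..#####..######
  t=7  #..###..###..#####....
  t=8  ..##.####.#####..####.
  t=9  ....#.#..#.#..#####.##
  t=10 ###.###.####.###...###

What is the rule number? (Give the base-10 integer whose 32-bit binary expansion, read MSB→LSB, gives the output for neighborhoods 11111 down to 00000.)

528324003

  [31] ##### => .  t=1,i=15
  [30] ####. => .  t=0,i=7
  [29] ###.# => .  t=1,i=11
  [28] ###.. => #  t=0,i=8
  [27] ##.## => #  t=0,i=4
  [26] ##.#. => #  t=4,i=4
  [25] ##..# => #  t=0,i=9
  [24] ##... => #  t=0,i=14
  [23] #.### => .  t=0,i=5
  [22] #.##. => #  t=3,i=3
  [21] #.#.# => #  t=1,i=6
  [20] #.#.. => #  t=2,i=14
  [19] #..## => #  t=0,i=1
  [18] #..#. => #  t=1,i=3
  [17] #...# => .  t=1,i=21
  [16] #.... => #  t=0,i=15
  [15] .#### => #  t=0,i=6
  [14] .###. => .  t=0,i=12
  [13] .##.# => .  t=0,i=3
  [12] .##.. => #  t=2,i=20
  [11] .#.## => .  t=1,i=7
  [10] .#.#. => #  t=1,i=5
  [9] .#..# => .  t=0,i=0
  [8] .#... => #  t=2,i=15
  [7] ..### => #  t=0,i=11
  [6] ..##. => .  t=0,i=2
  [5] ..#.# => #  t=1,i=4
  [4] ..#.. => .  t=0,i=21
  [3] ...## => .  t=2,i=2
  [2] ...#. => .  t=0,i=20
  [1] ....# => #  t=0,i=19
  [0] ..... => #  t=0,i=16
  bits 00011111011111011001010110100011 = 528324003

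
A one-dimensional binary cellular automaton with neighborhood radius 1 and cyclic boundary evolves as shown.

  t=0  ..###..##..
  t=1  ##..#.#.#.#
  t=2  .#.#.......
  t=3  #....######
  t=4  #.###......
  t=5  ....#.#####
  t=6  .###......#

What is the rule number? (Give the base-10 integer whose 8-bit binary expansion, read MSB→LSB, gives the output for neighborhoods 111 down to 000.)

  ### -> .   bit 7 = 0  t=0,i=3
  ##. -> #   bit 6 = 1  t=0,i=4
  #.# -> .   bit 5 = 0  t=1,i=5
  #.. -> .   bit 4 = 0  t=0,i=5
  .## -> .   bit 3 = 0  t=0,i=2
  .#. -> .   bit 2 = 0  t=1,i=4
  ..# -> #   bit 1 = 1  t=0,i=1
  ... -> #   bit 0 = 1  t=0,i=0
  bits 01000011 = 67

67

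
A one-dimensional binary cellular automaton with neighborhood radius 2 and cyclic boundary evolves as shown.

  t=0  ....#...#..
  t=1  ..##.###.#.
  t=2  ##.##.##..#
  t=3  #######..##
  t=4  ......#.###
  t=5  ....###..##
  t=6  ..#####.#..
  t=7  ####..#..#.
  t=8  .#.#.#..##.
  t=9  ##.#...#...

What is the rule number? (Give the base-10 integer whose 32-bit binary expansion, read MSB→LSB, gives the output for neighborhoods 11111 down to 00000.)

946790830

  nb #####: next=.  (t=3,i=0, bit31=0)
  nb ####.: next=.  (t=3,i=5, bit30=0)
  nb ###.#: next=#  (t=1,i=7, bit29=1)
  nb ###..: next=#  (t=3,i=6, bit28=1)
  nb ##.##: next=#  (t=1,i=4, bit27=1)
  nb ##.#.: next=.  (t=1,i=8, bit26=0)
  nb ##..#: next=.  (t=2,i=8, bit25=0)
  nb ##...: next=.  (t=4,i=0, bit24=0)
  nb #.###: next=.  (t=1,i=5, bit23=0)
  nb #.##.: next=#  (t=2,i=3, bit22=1)
  nb #.#.#: next=#  (t=8,i=3, bit21=1)
  nb #.#..: next=.  (t=1,i=9, bit20=0)
  nb #..##: next=#  (t=2,i=9, bit19=1)
  nb #..#.: next=#  (t=7,i=5, bit18=1)
  nb #...#: next=#  (t=0,i=6, bit17=1)
  nb #....: next=.  (t=0,i=10, bit16=0)
  nb .####: next=#  (t=3,i=10, bit15=1)
  nb .###.: next=#  (t=1,i=6, bit14=1)
  nb .##.#: next=#  (t=1,i=3, bit13=1)
  nb .##..: next=.  (t=2,i=7, bit12=0)
  nb .#.##: next=.  (t=4,i=7, bit11=0)
  nb .#.#.: next=.  (t=8,i=2, bit10=0)
  nb .#..#: next=.  (t=7,i=7, bit9=0)
  nb .#...: next=#  (t=0,i=5, bit8=1)
  nb ..###: next=#  (t=2,i=10, bit7=1)
  nb ..##.: next=.  (t=1,i=2, bit6=0)
  nb ..#.#: next=#  (t=4,i=6, bit5=1)
  nb ..#..: next=.  (t=0,i=4, bit4=0)
  nb ...##: next=#  (t=1,i=1, bit3=1)
  nb ...#.: next=#  (t=0,i=3, bit2=1)
  nb ....#: next=#  (t=0,i=2, bit1=1)
  nb .....: next=.  (t=0,i=0, bit0=0)
  bits 00111000011011101110000110101110 = 946790830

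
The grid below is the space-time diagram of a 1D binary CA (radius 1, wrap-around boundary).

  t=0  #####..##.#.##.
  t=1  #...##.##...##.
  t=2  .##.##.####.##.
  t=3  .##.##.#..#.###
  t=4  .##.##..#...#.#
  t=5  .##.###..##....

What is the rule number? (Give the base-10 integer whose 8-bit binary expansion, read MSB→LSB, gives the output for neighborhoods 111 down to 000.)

89

  ### -> .   bit 7 = 0  t=0,i=1
  ##. -> #   bit 6 = 1  t=0,i=4
  #.# -> .   bit 5 = 0  t=0,i=9
  #.. -> #   bit 4 = 1  t=0,i=5
  .## -> #   bit 3 = 1  t=0,i=0
  .#. -> .   bit 2 = 0  t=0,i=10
  ..# -> .   bit 1 = 0  t=0,i=6
  ... -> #   bit 0 = 1  t=1,i=2
  bits 01011001 = 89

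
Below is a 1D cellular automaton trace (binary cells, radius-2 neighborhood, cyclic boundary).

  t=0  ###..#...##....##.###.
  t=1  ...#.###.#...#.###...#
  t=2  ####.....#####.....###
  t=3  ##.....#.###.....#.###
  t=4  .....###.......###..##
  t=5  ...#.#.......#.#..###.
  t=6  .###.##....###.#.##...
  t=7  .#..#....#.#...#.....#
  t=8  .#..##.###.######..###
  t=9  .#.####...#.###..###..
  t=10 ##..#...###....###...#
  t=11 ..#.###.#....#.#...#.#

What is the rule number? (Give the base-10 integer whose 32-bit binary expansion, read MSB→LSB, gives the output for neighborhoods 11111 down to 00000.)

  nb #####: next=#  (t=2,i=0, bit31=1)
  nb ####.: next=.  (t=2,i=2, bit30=0)
  nb ###.#: next=.  (t=0,i=20, bit29=0)
  nb ###..: next=.  (t=0,i=2, bit28=0)
  nb ##.##: next=#  (t=0,i=17, bit27=1)
  nb ##.#.: next=.  (t=1,i=8, bit26=0)
  nb ##..#: next=#  (t=0,i=3, bit25=1)
  nb ##...: next=.  (t=0,i=11, bit24=0)
  nb #.###: next=.  (t=0,i=0, bit23=0)
  nb #.##.: next=.  (t=6,i=5, bit22=0)
  nb #.#.#: next=#  (t=6,i=15, bit21=1)
  nb #.#..: next=#  (t=1,i=9, bit20=1)
  nb #..##: next=#  (t=4,i=19, bit19=1)
  nb #..#.: next=.  (t=0,i=4, bit18=0)
  nb #...#: next=#  (t=0,i=7, bit17=1)
  nb #....: next=.  (t=0,i=12, bit16=0)
  nb .####: next=#  (t=2,i=10, bit15=1)
  nb .###.: next=.  (t=0,i=1, bit14=0)
  nb .##.#: next=#  (t=0,i=16, bit13=1)
  nb .##..: next=.  (t=0,i=10, bit12=0)
  nb .#.##: next=.  (t=1,i=4, bit11=0)
  nb .#.#.: next=.  (t=5,i=4, bit10=0)
  nb .#..#: next=.  (t=5,i=16, bit9=0)
  nb .#...: next=#  (t=0,i=6, bit8=1)
  nb ..###: next=#  (t=2,i=9, bit7=1)
  nb ..##.: next=#  (t=0,i=9, bit6=1)
  nb ..#.#: next=#  (t=1,i=3, bit5=1)
  nb ..#..: next=#  (t=0,i=5, bit4=1)
  nb ...##: next=.  (t=0,i=8, bit3=0)
  nb ...#.: next=#  (t=1,i=2, bit2=1)
  nb ....#: next=#  (t=0,i=13, bit1=1)
  nb .....: next=.  (t=2,i=6, bit0=0)
  bits 10001010001110101010000111110110 = 2319098358

2319098358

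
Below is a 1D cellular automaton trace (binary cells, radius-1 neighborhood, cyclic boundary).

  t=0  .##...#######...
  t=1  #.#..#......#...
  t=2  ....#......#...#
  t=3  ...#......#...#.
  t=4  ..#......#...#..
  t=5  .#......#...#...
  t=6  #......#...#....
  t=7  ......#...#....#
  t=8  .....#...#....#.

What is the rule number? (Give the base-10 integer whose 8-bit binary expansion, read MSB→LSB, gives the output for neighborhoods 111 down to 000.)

  nb ###: next=.  (t=0,i=7, bit7=0)
  nb ##.: next=#  (t=0,i=2, bit6=1)
  nb #.#: next=.  (t=1,i=1, bit5=0)
  nb #..: next=.  (t=0,i=3, bit4=0)
  nb .##: next=.  (t=0,i=1, bit3=0)
  nb .#.: next=.  (t=1,i=0, bit2=0)
  nb ..#: next=#  (t=0,i=0, bit1=1)
  nb ...: next=.  (t=0,i=4, bit0=0)
  bits 01000010 = 66

66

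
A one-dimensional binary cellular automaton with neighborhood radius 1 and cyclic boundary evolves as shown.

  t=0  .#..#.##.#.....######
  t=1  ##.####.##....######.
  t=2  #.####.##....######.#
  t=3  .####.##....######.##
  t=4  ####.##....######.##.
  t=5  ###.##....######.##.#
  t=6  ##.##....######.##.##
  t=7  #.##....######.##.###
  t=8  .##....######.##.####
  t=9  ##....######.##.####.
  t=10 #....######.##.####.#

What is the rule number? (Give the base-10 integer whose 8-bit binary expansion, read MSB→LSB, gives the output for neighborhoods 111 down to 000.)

  [7] ### => #  t=0,i=16
  [6] ##. => .  t=0,i=7
  [5] #.# => #  t=0,i=0
  [4] #.. => .  t=0,i=2
  [3] .## => #  t=0,i=6
  [2] .#. => #  t=0,i=1
  [1] ..# => #  t=0,i=3
  [0] ... => .  t=0,i=11
  bits 10101110 = 174

174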